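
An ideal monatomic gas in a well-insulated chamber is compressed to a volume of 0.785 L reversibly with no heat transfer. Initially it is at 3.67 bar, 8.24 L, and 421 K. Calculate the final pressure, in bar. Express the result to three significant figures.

P₂ ≈ 185 bar

Since PV^γ is constant along a reversible adiabat, P₂ = P₁ (V₁/V₂)^γ.
γ = 5/3 for a monatomic ideal gas.
P₂ = 3.67 × (8.24/0.785)^(5/3) = 184.7 bar.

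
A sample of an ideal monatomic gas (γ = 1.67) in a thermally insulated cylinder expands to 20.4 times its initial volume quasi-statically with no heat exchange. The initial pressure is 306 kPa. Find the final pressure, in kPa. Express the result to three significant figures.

P₂ ≈ 1.99 kPa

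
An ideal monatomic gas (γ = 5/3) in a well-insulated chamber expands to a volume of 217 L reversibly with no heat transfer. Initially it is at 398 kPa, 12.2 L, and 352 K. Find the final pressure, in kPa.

Since PV^γ is constant along a reversible adiabat, P₂ = P₁ (V₁/V₂)^γ.
P₂ = 398 × (12.2/217)^(5/3) = 3.284 kPa.

P₂ ≈ 3.28 kPa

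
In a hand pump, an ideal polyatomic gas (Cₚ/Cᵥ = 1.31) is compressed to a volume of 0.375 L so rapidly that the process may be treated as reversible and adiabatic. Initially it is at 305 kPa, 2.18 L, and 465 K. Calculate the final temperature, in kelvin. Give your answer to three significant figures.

Adiabatic: T₁V₁^(γ−1) = T₂V₂^(γ−1) ⇒ T₂ = T₁ (V₁/V₂)^(γ−1).
T₂ = 465 × (2.18/0.375)^(0.31) = 802.5 K.

T₂ ≈ 802 K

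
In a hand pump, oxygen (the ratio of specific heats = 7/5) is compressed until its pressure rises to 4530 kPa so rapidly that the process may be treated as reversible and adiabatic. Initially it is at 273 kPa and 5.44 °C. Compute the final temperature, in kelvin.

Along an adiabat T P^((1−γ)/γ) is constant, so T₂ = T₁ (P₂/P₁)^((γ−1)/γ).
T₁ = 5.44 °C = 278.6 K.
T₂ = 278.6 × (4530/273)^(2/7) = 621.6 K.

T₂ ≈ 622 K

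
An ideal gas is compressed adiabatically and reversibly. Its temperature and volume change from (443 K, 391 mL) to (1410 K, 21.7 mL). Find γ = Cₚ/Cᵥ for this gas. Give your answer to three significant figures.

TV^(γ−1) = const ⇒ γ − 1 = ln(T₂/T₁) / ln(V₁/V₂).
γ = 1 + ln(1410/443) / ln(391/21.7) = 1.4.

γ ≈ 1.40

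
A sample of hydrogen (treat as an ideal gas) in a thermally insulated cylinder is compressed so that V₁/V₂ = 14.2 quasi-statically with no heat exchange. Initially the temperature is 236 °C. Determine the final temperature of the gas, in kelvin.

For a reversible adiabat TV^(γ−1) is constant, so T₂ = T₁ (V₁/V₂)^(γ−1).
For a diatomic ideal gas γ = 7/5, so γ−1 = 2/5.
T₁ = 236 °C = 509.1 K.
T₂ = 509.1 × 14.2^(2/5) = 1472 K.

T₂ ≈ 1470 K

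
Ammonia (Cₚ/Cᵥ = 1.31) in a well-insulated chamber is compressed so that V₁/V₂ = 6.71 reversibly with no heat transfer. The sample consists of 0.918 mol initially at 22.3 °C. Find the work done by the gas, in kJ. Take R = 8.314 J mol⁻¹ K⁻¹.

W ≈ -5.85 kJ

For a reversible adiabat TV^(γ−1) is constant, so T₂ = T₁ (V₁/V₂)^(γ−1).
T₁ = 22.3 °C = 295.4 K.
T₂ = 295.4 × 6.71^(0.31) = 533.1 K.
Q = 0, so ΔU = W_on_gas = nCᵥΔT with Cᵥ = R/(γ−1) = 26.82 J/(mol·K).
ΔU = 0.918 × 26.82 × (533.1 − 295.4) = 5850 J.
Work done by the gas = −ΔU = -5850 J.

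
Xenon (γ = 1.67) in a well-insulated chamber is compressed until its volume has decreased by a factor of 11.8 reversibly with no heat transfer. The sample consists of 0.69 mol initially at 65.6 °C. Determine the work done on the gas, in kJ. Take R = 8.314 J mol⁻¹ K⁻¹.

For a reversible adiabat TV^(γ−1) is constant, so T₂ = T₁ (V₁/V₂)^(γ−1).
T₁ = 65.6 °C = 338.8 K.
T₂ = 338.8 × 11.8^(0.67) = 1770 K.
Q = 0, so ΔU = W_on_gas = nCᵥΔT with Cᵥ = R/(γ−1) = 12.41 J/(mol·K).
ΔU = 0.69 × 12.41 × (1770 − 338.8) = 12260 J.

W ≈ 12.3 kJ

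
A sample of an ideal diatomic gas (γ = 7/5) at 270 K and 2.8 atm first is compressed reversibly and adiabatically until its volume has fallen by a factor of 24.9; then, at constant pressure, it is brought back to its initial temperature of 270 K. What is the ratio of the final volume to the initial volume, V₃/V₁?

V₃/V₁ ≈ 0.0111

Adiabatic step: V₂/V₁ = 0.04016; T₂ = T₁·24.9^(2/5) = 976.9 K.
Isobaric step: V₃/V₂ = T₃/T₂ = 270/976.9.
V₃/V₁ = (V₂/V₁)(V₃/V₂) = 0.04016 × (270/976.9) = 0.0111.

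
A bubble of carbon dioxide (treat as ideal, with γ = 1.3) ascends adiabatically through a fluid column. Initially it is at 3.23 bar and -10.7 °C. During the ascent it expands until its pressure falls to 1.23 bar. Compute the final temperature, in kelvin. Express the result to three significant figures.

Adiabatic: T₂/T₁ = (P₂/P₁)^((γ−1)/γ).
T₁ = -10.7 °C = 262.4 K.
T₂ = 262.4 × (1.23/3.23)^(0.231) = 210 K.

T₂ ≈ 210 K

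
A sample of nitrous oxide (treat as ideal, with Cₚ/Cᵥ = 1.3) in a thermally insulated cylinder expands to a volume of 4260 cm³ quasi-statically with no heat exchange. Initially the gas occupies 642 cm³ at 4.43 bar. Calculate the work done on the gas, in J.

P₂ = P₁(V₁/V₂)^γ = 4.43×(642/4260)^(1.3) = 0.3784 bar.
For a reversible adiabat, W_by_gas = (P₁V₁ − P₂V₂)/(γ−1).
W_by = (443000×0.000642 − 37840×0.00426) / (0.3) = 410.7 J.
W_on_gas = −W_by = -410.7 J.

W ≈ -411 J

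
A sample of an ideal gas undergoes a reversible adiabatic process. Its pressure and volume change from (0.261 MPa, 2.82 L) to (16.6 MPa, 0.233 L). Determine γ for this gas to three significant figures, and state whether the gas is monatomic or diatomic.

γ ≈ 1.67; monatomic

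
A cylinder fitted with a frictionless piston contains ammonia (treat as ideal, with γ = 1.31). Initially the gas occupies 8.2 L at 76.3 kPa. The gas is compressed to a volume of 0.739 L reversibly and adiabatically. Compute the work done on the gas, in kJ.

W ≈ 2.24 kJ

P₂ = P₁(V₁/V₂)^γ = 76.3×(8.2/0.739)^(1.31) = 1785 kPa.
For a reversible adiabat, W_by_gas = (P₁V₁ − P₂V₂)/(γ−1).
W_by = (76300×0.0082 − 1.785×10^6×0.000739) / (0.31) = -2238 J.
W_on_gas = −W_by = 2238 J.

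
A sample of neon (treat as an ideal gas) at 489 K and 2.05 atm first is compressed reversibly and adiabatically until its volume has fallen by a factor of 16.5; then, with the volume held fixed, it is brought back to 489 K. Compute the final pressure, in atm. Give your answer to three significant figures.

P₃ ≈ 33.8 atm

For a monatomic ideal gas γ = 5/3.
Adiabatic step (PV^γ = const): P₂ = 2.05×16.5^(5/3) = 219.2 atm; T₂ = 489×16.5^(2/3) = 3169 K.
Isochoric: P₃ = P₂(T₃/T₂) = 219.2 × (489/3169) = 33.82 atm.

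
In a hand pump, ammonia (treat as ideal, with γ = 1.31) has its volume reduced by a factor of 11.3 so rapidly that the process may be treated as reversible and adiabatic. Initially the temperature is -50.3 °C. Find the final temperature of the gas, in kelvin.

T₂ ≈ 473 K

For a reversible adiabat TV^(γ−1) is constant, so T₂ = T₁ (V₁/V₂)^(γ−1).
T₁ = -50.3 °C = 222.8 K.
T₂ = 222.8 × 11.3^(0.31) = 472.6 K.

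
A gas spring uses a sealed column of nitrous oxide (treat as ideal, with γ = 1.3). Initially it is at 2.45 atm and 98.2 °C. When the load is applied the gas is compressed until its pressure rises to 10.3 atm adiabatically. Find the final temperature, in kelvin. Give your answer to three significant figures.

Adiabatic: T₂/T₁ = (P₂/P₁)^((γ−1)/γ).
T₁ = 98.2 °C = 371.3 K.
T₂ = 371.3 × (10.3/2.45)^(0.231) = 517.3 K.

T₂ ≈ 517 K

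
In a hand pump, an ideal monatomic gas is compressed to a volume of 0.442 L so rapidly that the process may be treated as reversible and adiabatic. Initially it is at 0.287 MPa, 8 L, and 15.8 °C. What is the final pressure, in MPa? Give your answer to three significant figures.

P₂ ≈ 35.8 MPa

Adiabatic: P₁V₁^γ = P₂V₂^γ ⇒ P₂ = P₁ (V₁/V₂)^γ.
γ = 5/3 for a monatomic ideal gas.
P₂ = 0.287 × (8/0.442)^(5/3) = 35.81 MPa.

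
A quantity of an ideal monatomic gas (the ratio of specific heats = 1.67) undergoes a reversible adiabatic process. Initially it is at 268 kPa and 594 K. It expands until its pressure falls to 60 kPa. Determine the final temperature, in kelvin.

T₂ ≈ 326 K

Adiabatic: T₂/T₁ = (P₂/P₁)^((γ−1)/γ).
T₂ = 594 × (60/268)^(0.401) = 325.8 K.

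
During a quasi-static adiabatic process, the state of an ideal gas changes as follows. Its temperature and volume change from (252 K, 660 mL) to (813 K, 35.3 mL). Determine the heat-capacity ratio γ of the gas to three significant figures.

γ ≈ 1.40

TV^(γ−1) = const ⇒ γ − 1 = ln(T₂/T₁) / ln(V₁/V₂).
γ = 1 + ln(813/252) / ln(660/35.3) = 1.4.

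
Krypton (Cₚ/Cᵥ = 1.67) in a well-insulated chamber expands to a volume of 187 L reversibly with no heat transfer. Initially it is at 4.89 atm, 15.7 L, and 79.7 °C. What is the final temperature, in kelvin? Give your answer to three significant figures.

For a reversible adiabat TV^(γ−1) is constant, so T₂ = T₁ (V₁/V₂)^(γ−1).
T₁ = 79.7 °C = 352.8 K.
T₂ = 352.8 × (15.7/187)^(0.67) = 67.1 K.

T₂ ≈ 67.1 K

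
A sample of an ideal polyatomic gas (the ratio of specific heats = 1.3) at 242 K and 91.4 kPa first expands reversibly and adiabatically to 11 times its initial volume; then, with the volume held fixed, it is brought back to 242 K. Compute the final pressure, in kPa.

P₃ ≈ 8.31 kPa

Adiabatic step (PV^γ = const): P₂ = 91.4×(1/11)^(1.3) = 4.047 kPa; T₂ = 242×(1/11)^(0.3) = 117.9 K.
Isochoric: P₃ = P₂(T₃/T₂) = 4.047 × (242/117.9) = 8.309 kPa.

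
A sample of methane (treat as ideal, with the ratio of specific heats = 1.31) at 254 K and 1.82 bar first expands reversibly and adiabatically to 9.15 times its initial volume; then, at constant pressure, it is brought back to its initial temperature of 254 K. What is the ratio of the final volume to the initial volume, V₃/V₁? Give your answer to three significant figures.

Adiabatic step: V₂/V₁ = 9.15; T₂ = T₁·(1/9.15)^(0.31) = 127.9 K.
Isobaric step: V₃/V₂ = T₃/T₂ = 254/127.9.
V₃/V₁ = (V₂/V₁)(V₃/V₂) = 9.15 × (254/127.9) = 18.17.

V₃/V₁ ≈ 18.2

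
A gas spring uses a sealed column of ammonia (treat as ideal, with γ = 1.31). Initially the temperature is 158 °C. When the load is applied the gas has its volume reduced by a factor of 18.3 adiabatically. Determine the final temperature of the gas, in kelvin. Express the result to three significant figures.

Adiabatic: T₁V₁^(γ−1) = T₂V₂^(γ−1) ⇒ T₂ = T₁ (V₁/V₂)^(γ−1).
T₁ = 158 °C = 431.1 K.
T₂ = 431.1 × 18.3^(0.31) = 1062 K.

T₂ ≈ 1060 K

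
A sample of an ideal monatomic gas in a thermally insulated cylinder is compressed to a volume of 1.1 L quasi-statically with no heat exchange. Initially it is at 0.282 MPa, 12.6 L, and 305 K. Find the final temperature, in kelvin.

Adiabatic: T₁V₁^(γ−1) = T₂V₂^(γ−1) ⇒ T₂ = T₁ (V₁/V₂)^(γ−1).
γ = 5/3 for a monatomic ideal gas.
T₂ = 305 × (12.6/1.1)^(2/3) = 1550 K.

T₂ ≈ 1550 K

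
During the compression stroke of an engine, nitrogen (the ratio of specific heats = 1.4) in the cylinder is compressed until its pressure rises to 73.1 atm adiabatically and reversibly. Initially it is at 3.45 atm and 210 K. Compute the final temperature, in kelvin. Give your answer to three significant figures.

Adiabatic: T₂/T₁ = (P₂/P₁)^((γ−1)/γ).
T₂ = 210 × (73.1/3.45)^(0.286) = 502.5 K.

T₂ ≈ 502 K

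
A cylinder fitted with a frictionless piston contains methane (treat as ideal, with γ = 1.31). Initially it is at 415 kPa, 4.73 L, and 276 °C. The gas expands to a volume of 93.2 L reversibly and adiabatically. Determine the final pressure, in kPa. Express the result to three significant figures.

P₂ ≈ 8.36 kPa

Since PV^γ is constant along a reversible adiabat, P₂ = P₁ (V₁/V₂)^γ.
P₂ = 415 × (4.73/93.2)^(1.31) = 8.36 kPa.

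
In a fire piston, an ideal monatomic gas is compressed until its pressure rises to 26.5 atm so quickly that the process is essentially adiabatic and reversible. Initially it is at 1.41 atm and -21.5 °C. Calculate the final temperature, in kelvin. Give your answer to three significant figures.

T₂ ≈ 814 K

Adiabatic: T₂/T₁ = (P₂/P₁)^((γ−1)/γ).
For a monatomic ideal gas γ = 5/3, so (γ−1)/γ = 2/5.
T₁ = -21.5 °C = 251.6 K.
T₂ = 251.6 × (26.5/1.41)^(2/5) = 813.6 K.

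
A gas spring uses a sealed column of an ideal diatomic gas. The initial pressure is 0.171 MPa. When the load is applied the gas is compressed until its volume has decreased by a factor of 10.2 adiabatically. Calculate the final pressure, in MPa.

P₂ ≈ 4.42 MPa

Since PV^γ is constant along a reversible adiabat, P₂ = P₁ (V₁/V₂)^γ.
For a diatomic ideal gas γ = 7/5.
P₂ = 0.171 × 10.2^(7/5) = 4.416 MPa.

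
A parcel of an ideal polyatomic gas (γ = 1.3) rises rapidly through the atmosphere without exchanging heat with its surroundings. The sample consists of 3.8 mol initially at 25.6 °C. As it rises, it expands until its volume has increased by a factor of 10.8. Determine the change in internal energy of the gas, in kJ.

ΔU ≈ -16.1 kJ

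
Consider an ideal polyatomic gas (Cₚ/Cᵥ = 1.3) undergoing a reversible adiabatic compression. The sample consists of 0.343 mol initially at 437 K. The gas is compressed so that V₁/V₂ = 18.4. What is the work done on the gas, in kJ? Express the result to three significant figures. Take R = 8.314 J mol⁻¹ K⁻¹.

W ≈ 5.80 kJ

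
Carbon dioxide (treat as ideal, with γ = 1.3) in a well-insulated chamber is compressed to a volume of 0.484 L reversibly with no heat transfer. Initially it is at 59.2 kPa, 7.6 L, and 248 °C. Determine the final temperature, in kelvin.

T₂ ≈ 1190 K

For a reversible adiabat TV^(γ−1) is constant, so T₂ = T₁ (V₁/V₂)^(γ−1).
T₁ = 248 °C = 521.1 K.
T₂ = 521.1 × (7.6/0.484)^(0.3) = 1191 K.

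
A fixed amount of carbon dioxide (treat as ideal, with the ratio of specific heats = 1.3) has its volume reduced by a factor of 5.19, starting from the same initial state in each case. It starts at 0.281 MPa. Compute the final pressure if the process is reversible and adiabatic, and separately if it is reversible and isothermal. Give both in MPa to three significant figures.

adiabatic: 2.39 MPa; isothermal: 1.46 MPa

Isothermal: P₂ = P₁(V₁/V₂) = 0.281×5.19 = 1.458 MPa.
Adiabatic: P₂ = P₁(V₁/V₂)^γ = 0.281×5.19^(1.3) = 2.39 MPa.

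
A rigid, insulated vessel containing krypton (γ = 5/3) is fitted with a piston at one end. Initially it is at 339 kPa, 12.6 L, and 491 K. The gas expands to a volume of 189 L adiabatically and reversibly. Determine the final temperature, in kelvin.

T₂ ≈ 80.7 K

For a reversible adiabat TV^(γ−1) is constant, so T₂ = T₁ (V₁/V₂)^(γ−1).
T₂ = 491 × (12.6/189)^(2/3) = 80.73 K.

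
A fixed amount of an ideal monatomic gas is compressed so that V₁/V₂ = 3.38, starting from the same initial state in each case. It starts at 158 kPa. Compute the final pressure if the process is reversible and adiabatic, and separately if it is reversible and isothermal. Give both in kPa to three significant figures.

For a monatomic ideal gas γ = 5/3.
Isothermal: P₂ = P₁(V₁/V₂) = 158×3.38 = 534 kPa.
Adiabatic: P₂ = P₁(V₁/V₂)^γ = 158×3.38^(5/3) = 1203 kPa.

adiabatic: 1200 kPa; isothermal: 534 kPa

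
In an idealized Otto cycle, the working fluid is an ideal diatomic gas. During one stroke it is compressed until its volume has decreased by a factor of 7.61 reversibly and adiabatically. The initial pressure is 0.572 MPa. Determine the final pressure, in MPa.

Since PV^γ is constant along a reversible adiabat, P₂ = P₁ (V₁/V₂)^γ.
For a diatomic ideal gas γ = 7/5.
P₂ = 0.572 × 7.61^(7/5) = 9.802 MPa.

P₂ ≈ 9.80 MPa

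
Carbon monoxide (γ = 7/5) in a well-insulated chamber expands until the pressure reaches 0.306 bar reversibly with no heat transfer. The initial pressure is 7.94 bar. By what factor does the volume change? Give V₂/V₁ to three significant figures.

V₂/V₁ ≈ 10.2

From PV^γ = const, V₂/V₁ = (P₁/P₂)^(1/γ).
V₂/V₁ = (7.94/0.306)^(5/7) = 10.23.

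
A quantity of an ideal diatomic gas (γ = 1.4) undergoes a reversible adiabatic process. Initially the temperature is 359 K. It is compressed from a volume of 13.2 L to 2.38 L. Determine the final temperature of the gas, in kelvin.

T₂ ≈ 712 K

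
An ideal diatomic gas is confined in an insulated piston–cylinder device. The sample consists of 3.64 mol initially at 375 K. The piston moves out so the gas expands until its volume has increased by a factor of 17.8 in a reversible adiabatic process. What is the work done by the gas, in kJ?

For a reversible adiabat TV^(γ−1) is constant, so T₂ = T₁ (V₁/V₂)^(γ−1).
γ = 7/5 for a diatomic ideal gas, so γ−1 = 2/5.
T₂ = 375 × (1/17.8)^(2/5) = 118.5 K.
Q = 0, so ΔU = W_on_gas = nCᵥΔT with Cᵥ = R/(γ−1) = 20.79 J/(mol·K).
ΔU = 3.64 × 20.79 × (118.5 − 375) = -19400 J.
Work done by the gas = −ΔU = 19400 J.

W ≈ 19.4 kJ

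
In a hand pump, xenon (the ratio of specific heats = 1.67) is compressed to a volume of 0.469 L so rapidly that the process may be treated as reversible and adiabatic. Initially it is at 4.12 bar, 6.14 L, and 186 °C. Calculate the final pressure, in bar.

Adiabatic: P₁V₁^γ = P₂V₂^γ ⇒ P₂ = P₁ (V₁/V₂)^γ.
P₂ = 4.12 × (6.14/0.469)^(1.67) = 302.2 bar.

P₂ ≈ 302 bar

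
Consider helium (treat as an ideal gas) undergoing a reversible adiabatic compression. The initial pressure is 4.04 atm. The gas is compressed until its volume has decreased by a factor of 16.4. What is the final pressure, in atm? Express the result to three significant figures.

P₂ ≈ 428 atm

Since PV^γ is constant along a reversible adiabat, P₂ = P₁ (V₁/V₂)^γ.
For a monatomic ideal gas γ = 5/3.
P₂ = 4.04 × 16.4^(5/3) = 427.7 atm.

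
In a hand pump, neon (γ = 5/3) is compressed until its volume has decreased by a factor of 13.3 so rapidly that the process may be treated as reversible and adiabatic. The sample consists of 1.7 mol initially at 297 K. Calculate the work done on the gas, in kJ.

W ≈ 29.0 kJ

Adiabatic: T₁V₁^(γ−1) = T₂V₂^(γ−1) ⇒ T₂ = T₁ (V₁/V₂)^(γ−1).
T₂ = 297 × 13.3^(2/3) = 1667 K.
Q = 0, so ΔU = W_on_gas = nCᵥΔT with Cᵥ = R/(γ−1) = 12.47 J/(mol·K).
ΔU = 1.7 × 12.47 × (1667 − 297) = 29050 J.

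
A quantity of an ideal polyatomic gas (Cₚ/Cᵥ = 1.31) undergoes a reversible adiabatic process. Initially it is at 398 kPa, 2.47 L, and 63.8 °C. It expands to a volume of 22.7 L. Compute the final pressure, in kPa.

P₂ ≈ 21.8 kPa

Since PV^γ is constant along a reversible adiabat, P₂ = P₁ (V₁/V₂)^γ.
P₂ = 398 × (2.47/22.7)^(1.31) = 21.77 kPa.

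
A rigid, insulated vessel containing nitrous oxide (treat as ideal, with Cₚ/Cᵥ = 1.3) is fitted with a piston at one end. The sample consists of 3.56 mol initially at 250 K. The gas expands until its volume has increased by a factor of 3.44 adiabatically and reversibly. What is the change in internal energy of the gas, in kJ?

ΔU ≈ -7.64 kJ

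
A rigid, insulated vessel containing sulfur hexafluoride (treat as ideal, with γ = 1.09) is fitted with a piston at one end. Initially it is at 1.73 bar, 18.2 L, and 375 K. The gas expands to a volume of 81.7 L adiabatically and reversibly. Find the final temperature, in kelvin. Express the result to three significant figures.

T₂ ≈ 328 K

Adiabatic: T₁V₁^(γ−1) = T₂V₂^(γ−1) ⇒ T₂ = T₁ (V₁/V₂)^(γ−1).
T₂ = 375 × (18.2/81.7)^(0.09) = 327.6 K.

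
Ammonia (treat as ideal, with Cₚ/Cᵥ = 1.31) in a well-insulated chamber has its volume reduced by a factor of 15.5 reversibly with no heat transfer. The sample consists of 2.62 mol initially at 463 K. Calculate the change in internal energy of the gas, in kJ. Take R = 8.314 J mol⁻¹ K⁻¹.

ΔU ≈ 43.6 kJ

Adiabatic: T₁V₁^(γ−1) = T₂V₂^(γ−1) ⇒ T₂ = T₁ (V₁/V₂)^(γ−1).
T₂ = 463 × 15.5^(0.31) = 1083 K.
Q = 0, so ΔU = W_on_gas = nCᵥΔT with Cᵥ = R/(γ−1) = 26.82 J/(mol·K).
ΔU = 2.62 × 26.82 × (1083 − 463) = 43560 J.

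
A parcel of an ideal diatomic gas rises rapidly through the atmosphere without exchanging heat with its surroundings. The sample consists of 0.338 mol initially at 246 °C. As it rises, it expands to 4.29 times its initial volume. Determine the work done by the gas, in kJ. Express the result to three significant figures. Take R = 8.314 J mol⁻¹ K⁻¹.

W ≈ 1.61 kJ

Adiabatic: T₁V₁^(γ−1) = T₂V₂^(γ−1) ⇒ T₂ = T₁ (V₁/V₂)^(γ−1).
γ = 7/5 for a diatomic ideal gas, so γ−1 = 2/5.
T₁ = 246 °C = 519.1 K.
T₂ = 519.1 × (1/4.29)^(2/5) = 289.9 K.
Q = 0, so ΔU = W_on_gas = nCᵥΔT with Cᵥ = R/(γ−1) = 20.79 J/(mol·K).
ΔU = 0.338 × 20.79 × (289.9 − 519.1) = -1610 J.
Work done by the gas = −ΔU = 1610 J.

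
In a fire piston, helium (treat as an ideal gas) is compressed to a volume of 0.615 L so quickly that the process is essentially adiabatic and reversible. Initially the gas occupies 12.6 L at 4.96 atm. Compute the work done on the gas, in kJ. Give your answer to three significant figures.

W ≈ 61.6 kJ

γ = 5/3 for a monatomic ideal gas.
P₂ = P₁(V₁/V₂)^γ = 4.96×(12.6/0.615)^(5/3) = 760.9 atm.
For a reversible adiabat, W_by_gas = (P₁V₁ − P₂V₂)/(γ−1).
W_by = (502600×0.0126 − 7.709×10^7×0.000615) / (2/3) = -61620 J.
W_on_gas = −W_by = 61620 J.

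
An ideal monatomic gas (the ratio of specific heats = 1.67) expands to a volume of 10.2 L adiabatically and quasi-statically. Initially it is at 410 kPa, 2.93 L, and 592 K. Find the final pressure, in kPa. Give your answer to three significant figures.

Adiabatic: P₁V₁^γ = P₂V₂^γ ⇒ P₂ = P₁ (V₁/V₂)^γ.
P₂ = 410 × (2.93/10.2)^(1.67) = 51.06 kPa.

P₂ ≈ 51.1 kPa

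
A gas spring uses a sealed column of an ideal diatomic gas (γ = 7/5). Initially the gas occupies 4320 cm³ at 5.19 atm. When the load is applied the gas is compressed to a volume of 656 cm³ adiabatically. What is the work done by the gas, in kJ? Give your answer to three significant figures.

W ≈ -6.39 kJ

P₂ = P₁(V₁/V₂)^γ = 5.19×(4320/656)^(7/5) = 72.64 atm.
For a reversible adiabat, W_by_gas = (P₁V₁ − P₂V₂)/(γ−1).
W_by = (525900×0.00432 − 7.36×10^6×0.000656) / (2/5) = -6391 J.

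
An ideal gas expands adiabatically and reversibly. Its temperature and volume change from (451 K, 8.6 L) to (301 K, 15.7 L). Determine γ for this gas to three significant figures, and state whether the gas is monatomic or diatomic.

TV^(γ−1) = const ⇒ γ − 1 = ln(T₂/T₁) / ln(V₁/V₂).
γ = 1 + ln(301/451) / ln(8.6/15.7) = 1.672.
γ ≈ 1.67 is close to 5/3, so the gas is monatomic.

γ ≈ 1.67; monatomic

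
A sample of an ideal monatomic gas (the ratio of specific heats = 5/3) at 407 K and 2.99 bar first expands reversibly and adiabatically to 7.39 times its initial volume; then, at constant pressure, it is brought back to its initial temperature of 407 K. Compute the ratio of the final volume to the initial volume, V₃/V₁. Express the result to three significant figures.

Adiabatic step: V₂/V₁ = 7.39; T₂ = T₁·(1/7.39)^(2/3) = 107.3 K.
Isobaric step: V₃/V₂ = T₃/T₂ = 407/107.3.
V₃/V₁ = (V₂/V₁)(V₃/V₂) = 7.39 × (407/107.3) = 28.04.

V₃/V₁ ≈ 28.0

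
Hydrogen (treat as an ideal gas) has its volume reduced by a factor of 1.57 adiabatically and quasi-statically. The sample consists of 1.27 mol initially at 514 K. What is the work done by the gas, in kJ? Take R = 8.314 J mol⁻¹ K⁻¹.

W ≈ -2.68 kJ

For a reversible adiabat TV^(γ−1) is constant, so T₂ = T₁ (V₁/V₂)^(γ−1).
γ = 7/5 for a diatomic ideal gas, so γ−1 = 2/5.
T₂ = 514 × 1.57^(2/5) = 615.6 K.
Q = 0, so ΔU = W_on_gas = nCᵥΔT with Cᵥ = R/(γ−1) = 20.79 J/(mol·K).
ΔU = 1.27 × 20.79 × (615.6 − 514) = 2683 J.
Work done by the gas = −ΔU = -2683 J.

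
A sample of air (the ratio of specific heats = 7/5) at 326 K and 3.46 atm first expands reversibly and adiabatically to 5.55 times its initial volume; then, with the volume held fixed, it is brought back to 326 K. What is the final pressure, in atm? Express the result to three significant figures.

P₃ ≈ 0.623 atm

Adiabatic step (PV^γ = const): P₂ = 3.46×(1/5.55)^(7/5) = 0.3141 atm; T₂ = 326×(1/5.55)^(2/5) = 164.2 K.
Isochoric: P₃ = P₂(T₃/T₂) = 0.3141 × (326/164.2) = 0.6234 atm.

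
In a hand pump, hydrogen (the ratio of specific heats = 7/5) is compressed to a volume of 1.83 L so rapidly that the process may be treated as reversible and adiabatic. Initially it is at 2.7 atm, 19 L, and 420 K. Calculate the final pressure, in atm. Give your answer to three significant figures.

P₂ ≈ 71.5 atm

Since PV^γ is constant along a reversible adiabat, P₂ = P₁ (V₁/V₂)^γ.
P₂ = 2.7 × (19/1.83)^(7/5) = 71.48 atm.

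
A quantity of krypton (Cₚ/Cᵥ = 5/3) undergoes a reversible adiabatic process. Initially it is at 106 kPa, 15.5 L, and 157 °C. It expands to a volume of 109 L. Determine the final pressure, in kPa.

Adiabatic: P₁V₁^γ = P₂V₂^γ ⇒ P₂ = P₁ (V₁/V₂)^γ.
P₂ = 106 × (15.5/109)^(5/3) = 4.107 kPa.

P₂ ≈ 4.11 kPa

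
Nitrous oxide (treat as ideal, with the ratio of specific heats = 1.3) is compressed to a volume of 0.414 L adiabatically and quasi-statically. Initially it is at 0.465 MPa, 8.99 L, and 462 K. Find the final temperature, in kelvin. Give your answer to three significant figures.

T₂ ≈ 1160 K

For a reversible adiabat TV^(γ−1) is constant, so T₂ = T₁ (V₁/V₂)^(γ−1).
T₂ = 462 × (8.99/0.414)^(0.3) = 1163 K.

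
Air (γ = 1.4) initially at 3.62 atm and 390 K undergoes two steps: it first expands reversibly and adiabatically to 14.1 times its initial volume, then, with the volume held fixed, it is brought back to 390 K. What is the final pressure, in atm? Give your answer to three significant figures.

P₃ ≈ 0.257 atm

Adiabatic step (PV^γ = const): P₂ = 3.62×(1/14.1)^(1.4) = 0.08908 atm; T₂ = 390×(1/14.1)^(0.4) = 135.3 K.
Isochoric: P₃ = P₂(T₃/T₂) = 0.08908 × (390/135.3) = 0.2567 atm.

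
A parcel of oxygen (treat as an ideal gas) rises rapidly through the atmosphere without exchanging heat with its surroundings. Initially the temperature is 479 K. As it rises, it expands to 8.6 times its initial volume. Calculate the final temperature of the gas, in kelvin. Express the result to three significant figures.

T₂ ≈ 203 K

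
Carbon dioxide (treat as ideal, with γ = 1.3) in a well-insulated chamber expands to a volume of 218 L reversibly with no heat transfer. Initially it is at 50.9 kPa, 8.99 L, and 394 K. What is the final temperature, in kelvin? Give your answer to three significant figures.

T₂ ≈ 151 K

For a reversible adiabat TV^(γ−1) is constant, so T₂ = T₁ (V₁/V₂)^(γ−1).
T₂ = 394 × (8.99/218)^(0.3) = 151.4 K.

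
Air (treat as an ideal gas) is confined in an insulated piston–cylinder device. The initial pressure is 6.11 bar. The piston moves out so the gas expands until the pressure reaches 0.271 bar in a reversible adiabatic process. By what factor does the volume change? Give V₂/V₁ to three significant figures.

From PV^γ = const, V₂/V₁ = (P₁/P₂)^(1/γ).
For a diatomic ideal gas γ = 7/5.
V₂/V₁ = (6.11/0.271)^(5/7) = 9.257.

V₂/V₁ ≈ 9.26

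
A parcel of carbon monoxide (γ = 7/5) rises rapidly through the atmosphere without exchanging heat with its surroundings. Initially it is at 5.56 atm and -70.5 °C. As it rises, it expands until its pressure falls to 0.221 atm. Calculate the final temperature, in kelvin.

T₂ ≈ 80.6 K

Adiabatic: T₂/T₁ = (P₂/P₁)^((γ−1)/γ).
T₁ = -70.5 °C = 202.6 K.
T₂ = 202.6 × (0.221/5.56)^(2/7) = 80.64 K.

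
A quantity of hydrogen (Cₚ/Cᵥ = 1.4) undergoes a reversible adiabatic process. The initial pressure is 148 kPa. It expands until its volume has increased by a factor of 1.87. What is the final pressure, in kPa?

Since PV^γ is constant along a reversible adiabat, P₂ = P₁ (V₁/V₂)^γ.
P₂ = 148 × (1/1.87)^(1.4) = 61.61 kPa.

P₂ ≈ 61.6 kPa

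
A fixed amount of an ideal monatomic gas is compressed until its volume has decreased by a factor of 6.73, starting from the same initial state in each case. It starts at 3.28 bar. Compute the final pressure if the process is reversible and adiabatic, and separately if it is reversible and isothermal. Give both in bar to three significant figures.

For a monatomic ideal gas γ = 5/3.
Isothermal: P₂ = P₁(V₁/V₂) = 3.28×6.73 = 22.07 bar.
Adiabatic: P₂ = P₁(V₁/V₂)^γ = 3.28×6.73^(5/3) = 78.69 bar.

adiabatic: 78.7 bar; isothermal: 22.1 bar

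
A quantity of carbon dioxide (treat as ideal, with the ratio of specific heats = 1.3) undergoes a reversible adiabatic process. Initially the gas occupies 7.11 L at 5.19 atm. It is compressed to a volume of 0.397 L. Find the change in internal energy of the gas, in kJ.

P₂ = P₁(V₁/V₂)^γ = 5.19×(7.11/0.397)^(1.3) = 220.9 atm.
For a reversible adiabat, W_by_gas = (P₁V₁ − P₂V₂)/(γ−1).
W_by = (525900×0.00711 − 2.238×10^7×0.000397) / (0.3) = -17150 J.
Q = 0 ⇒ ΔU = −W_by = 17150 J.

ΔU ≈ 17.2 kJ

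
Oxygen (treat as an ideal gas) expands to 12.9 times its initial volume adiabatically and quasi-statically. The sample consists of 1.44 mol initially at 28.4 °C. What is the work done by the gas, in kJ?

Adiabatic: T₁V₁^(γ−1) = T₂V₂^(γ−1) ⇒ T₂ = T₁ (V₁/V₂)^(γ−1).
γ = 7/5 for a diatomic ideal gas, so γ−1 = 2/5.
T₁ = 28.4 °C = 301.5 K.
T₂ = 301.5 × (1/12.9)^(2/5) = 108.4 K.
Q = 0, so ΔU = W_on_gas = nCᵥΔT with Cᵥ = R/(γ−1) = 20.79 J/(mol·K).
ΔU = 1.44 × 20.79 × (108.4 − 301.5) = -5780 J.
Work done by the gas = −ΔU = 5780 J.

W ≈ 5.78 kJ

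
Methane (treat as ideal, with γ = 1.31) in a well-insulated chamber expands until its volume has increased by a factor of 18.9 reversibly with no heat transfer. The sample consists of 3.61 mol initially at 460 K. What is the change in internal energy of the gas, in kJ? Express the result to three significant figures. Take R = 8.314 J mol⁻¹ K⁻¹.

ΔU ≈ -26.6 kJ

Adiabatic: T₁V₁^(γ−1) = T₂V₂^(γ−1) ⇒ T₂ = T₁ (V₁/V₂)^(γ−1).
T₂ = 460 × (1/18.9)^(0.31) = 185 K.
Q = 0, so ΔU = W_on_gas = nCᵥΔT with Cᵥ = R/(γ−1) = 26.82 J/(mol·K).
ΔU = 3.61 × 26.82 × (185 − 460) = -26630 J.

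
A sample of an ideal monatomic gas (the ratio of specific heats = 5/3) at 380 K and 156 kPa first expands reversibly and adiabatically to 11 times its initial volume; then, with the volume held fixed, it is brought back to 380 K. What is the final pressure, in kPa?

P₃ ≈ 14.2 kPa

Adiabatic step (PV^γ = const): P₂ = 156×(1/11)^(5/3) = 2.867 kPa; T₂ = 380×(1/11)^(2/3) = 76.83 K.
Isochoric: P₃ = P₂(T₃/T₂) = 2.867 × (380/76.83) = 14.18 kPa.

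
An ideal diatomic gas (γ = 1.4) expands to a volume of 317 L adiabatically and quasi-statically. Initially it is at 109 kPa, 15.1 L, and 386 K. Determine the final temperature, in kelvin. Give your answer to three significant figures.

T₂ ≈ 114 K

For a reversible adiabat TV^(γ−1) is constant, so T₂ = T₁ (V₁/V₂)^(γ−1).
T₂ = 386 × (15.1/317)^(0.4) = 114.2 K.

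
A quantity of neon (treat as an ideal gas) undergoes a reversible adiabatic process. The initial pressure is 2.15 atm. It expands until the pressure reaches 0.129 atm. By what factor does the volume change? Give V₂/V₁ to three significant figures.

From PV^γ = const, V₂/V₁ = (P₁/P₂)^(1/γ).
For a monatomic ideal gas γ = 5/3.
V₂/V₁ = (2.15/0.129)^(3/5) = 5.409.

V₂/V₁ ≈ 5.41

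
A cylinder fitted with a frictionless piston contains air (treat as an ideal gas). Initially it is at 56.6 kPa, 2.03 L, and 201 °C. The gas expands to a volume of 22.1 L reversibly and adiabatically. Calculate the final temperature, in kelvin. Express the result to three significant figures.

For a reversible adiabat TV^(γ−1) is constant, so T₂ = T₁ (V₁/V₂)^(γ−1).
γ = 7/5 for a diatomic ideal gas.
T₁ = 201 °C = 474.1 K.
T₂ = 474.1 × (2.03/22.1)^(2/5) = 182.5 K.

T₂ ≈ 182 K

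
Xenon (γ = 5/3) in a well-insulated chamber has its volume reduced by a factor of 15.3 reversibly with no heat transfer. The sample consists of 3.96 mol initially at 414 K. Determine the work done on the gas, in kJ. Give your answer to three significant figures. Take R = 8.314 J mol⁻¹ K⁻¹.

Adiabatic: T₁V₁^(γ−1) = T₂V₂^(γ−1) ⇒ T₂ = T₁ (V₁/V₂)^(γ−1).
T₂ = 414 × 15.3^(2/3) = 2551 K.
Q = 0, so ΔU = W_on_gas = nCᵥΔT with Cᵥ = R/(γ−1) = 12.47 J/(mol·K).
ΔU = 3.96 × 12.47 × (2551 − 414) = 105600 J.

W ≈ 106 kJ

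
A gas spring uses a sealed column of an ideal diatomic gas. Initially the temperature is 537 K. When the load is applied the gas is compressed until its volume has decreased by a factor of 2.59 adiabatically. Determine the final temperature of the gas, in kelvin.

T₂ ≈ 786 K

Adiabatic: T₁V₁^(γ−1) = T₂V₂^(γ−1) ⇒ T₂ = T₁ (V₁/V₂)^(γ−1).
For a diatomic ideal gas γ = 7/5, so γ−1 = 2/5.
T₂ = 537 × 2.59^(2/5) = 785.8 K.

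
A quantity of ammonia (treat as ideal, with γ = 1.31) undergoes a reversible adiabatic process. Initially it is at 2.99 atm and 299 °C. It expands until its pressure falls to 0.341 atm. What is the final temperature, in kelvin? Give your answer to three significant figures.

Adiabatic: T₂/T₁ = (P₂/P₁)^((γ−1)/γ).
T₁ = 299 °C = 572.1 K.
T₂ = 572.1 × (0.341/2.99)^(0.237) = 342.3 K.

T₂ ≈ 342 K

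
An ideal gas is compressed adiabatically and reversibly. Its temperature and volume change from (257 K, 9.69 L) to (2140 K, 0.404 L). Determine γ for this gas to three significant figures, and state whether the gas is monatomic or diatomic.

γ ≈ 1.67; monatomic

TV^(γ−1) = const ⇒ γ − 1 = ln(T₂/T₁) / ln(V₁/V₂).
γ = 1 + ln(2140/257) / ln(9.69/0.404) = 1.667.
γ ≈ 1.67 is close to 5/3, so the gas is monatomic.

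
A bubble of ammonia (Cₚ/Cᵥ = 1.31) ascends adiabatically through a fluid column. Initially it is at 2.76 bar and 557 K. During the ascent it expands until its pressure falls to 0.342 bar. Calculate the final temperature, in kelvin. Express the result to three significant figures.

T₂ ≈ 340 K

Adiabatic: T₂/T₁ = (P₂/P₁)^((γ−1)/γ).
T₂ = 557 × (0.342/2.76)^(0.237) = 339.8 K.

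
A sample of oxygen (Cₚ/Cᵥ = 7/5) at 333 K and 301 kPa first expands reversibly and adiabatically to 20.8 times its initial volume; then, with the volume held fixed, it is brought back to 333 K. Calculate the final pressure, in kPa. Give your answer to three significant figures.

Adiabatic step (PV^γ = const): P₂ = 301×(1/20.8)^(7/5) = 4.298 kPa; T₂ = 333×(1/20.8)^(2/5) = 98.91 K.
Isochoric: P₃ = P₂(T₃/T₂) = 4.298 × (333/98.91) = 14.47 kPa.

P₃ ≈ 14.5 kPa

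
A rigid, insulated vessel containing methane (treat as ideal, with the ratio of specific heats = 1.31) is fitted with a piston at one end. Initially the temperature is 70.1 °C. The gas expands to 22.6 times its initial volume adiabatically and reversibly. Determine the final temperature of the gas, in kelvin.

T₂ ≈ 131 K

Adiabatic: T₁V₁^(γ−1) = T₂V₂^(γ−1) ⇒ T₂ = T₁ (V₁/V₂)^(γ−1).
T₁ = 70.1 °C = 343.2 K.
T₂ = 343.2 × (1/22.6)^(0.31) = 130.6 K.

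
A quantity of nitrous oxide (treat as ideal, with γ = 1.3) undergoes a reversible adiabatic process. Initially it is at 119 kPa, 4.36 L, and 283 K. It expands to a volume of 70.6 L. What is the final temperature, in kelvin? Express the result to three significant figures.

Adiabatic: T₁V₁^(γ−1) = T₂V₂^(γ−1) ⇒ T₂ = T₁ (V₁/V₂)^(γ−1).
T₂ = 283 × (4.36/70.6)^(0.3) = 122.7 K.

T₂ ≈ 123 K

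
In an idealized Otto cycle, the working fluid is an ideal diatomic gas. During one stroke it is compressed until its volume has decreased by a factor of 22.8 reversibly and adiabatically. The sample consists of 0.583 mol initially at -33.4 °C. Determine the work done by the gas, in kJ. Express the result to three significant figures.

W ≈ -7.24 kJ

For a reversible adiabat TV^(γ−1) is constant, so T₂ = T₁ (V₁/V₂)^(γ−1).
γ = 7/5 for a diatomic ideal gas, so γ−1 = 2/5.
T₁ = -33.4 °C = 239.7 K.
T₂ = 239.7 × 22.8^(2/5) = 837.4 K.
Q = 0, so ΔU = W_on_gas = nCᵥΔT with Cᵥ = R/(γ−1) = 20.79 J/(mol·K).
ΔU = 0.583 × 20.79 × (837.4 − 239.7) = 7242 J.
Work done by the gas = −ΔU = -7242 J.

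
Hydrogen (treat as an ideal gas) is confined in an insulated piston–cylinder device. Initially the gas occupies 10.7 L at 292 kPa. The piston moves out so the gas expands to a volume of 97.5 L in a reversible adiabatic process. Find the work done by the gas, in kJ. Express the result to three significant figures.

W ≈ 4.58 kJ

γ = 7/5 for a diatomic ideal gas.
P₂ = P₁(V₁/V₂)^γ = 292×(10.7/97.5)^(7/5) = 13.24 kPa.
For a reversible adiabat, W_by_gas = (P₁V₁ − P₂V₂)/(γ−1).
W_by = (292000×0.0107 − 13240×0.0975) / (2/5) = 4584 J.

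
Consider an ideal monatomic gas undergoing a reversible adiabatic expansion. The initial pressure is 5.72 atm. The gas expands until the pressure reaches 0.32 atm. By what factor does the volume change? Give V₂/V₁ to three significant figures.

V₂/V₁ ≈ 5.64

From PV^γ = const, V₂/V₁ = (P₁/P₂)^(1/γ).
For a monatomic ideal gas γ = 5/3.
V₂/V₁ = (5.72/0.32)^(3/5) = 5.641.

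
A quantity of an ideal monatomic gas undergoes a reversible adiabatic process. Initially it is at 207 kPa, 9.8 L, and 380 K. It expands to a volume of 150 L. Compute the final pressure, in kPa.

P₂ ≈ 2.19 kPa

Since PV^γ is constant along a reversible adiabat, P₂ = P₁ (V₁/V₂)^γ.
γ = 5/3 for a monatomic ideal gas.
P₂ = 207 × (9.8/150)^(5/3) = 2.194 kPa.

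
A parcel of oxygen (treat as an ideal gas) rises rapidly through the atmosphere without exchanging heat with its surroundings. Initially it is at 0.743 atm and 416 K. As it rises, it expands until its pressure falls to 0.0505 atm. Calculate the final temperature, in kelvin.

T₂ ≈ 193 K

Adiabatic: T₂/T₁ = (P₂/P₁)^((γ−1)/γ).
For a diatomic ideal gas γ = 7/5, so (γ−1)/γ = 2/7.
T₂ = 416 × (0.0505/0.743)^(2/7) = 193 K.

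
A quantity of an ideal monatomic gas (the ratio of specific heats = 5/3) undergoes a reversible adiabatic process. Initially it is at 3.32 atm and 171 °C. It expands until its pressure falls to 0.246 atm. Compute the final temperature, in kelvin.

Adiabatic: T₂/T₁ = (P₂/P₁)^((γ−1)/γ).
T₁ = 171 °C = 444.1 K.
T₂ = 444.1 × (0.246/3.32)^(2/5) = 156.8 K.

T₂ ≈ 157 K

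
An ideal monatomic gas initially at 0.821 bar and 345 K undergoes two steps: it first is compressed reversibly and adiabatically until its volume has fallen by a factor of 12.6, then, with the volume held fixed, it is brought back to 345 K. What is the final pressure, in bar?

P₃ ≈ 10.3 bar

For a monatomic ideal gas γ = 5/3.
Adiabatic step (PV^γ = const): P₂ = 0.821×12.6^(5/3) = 56.01 bar; T₂ = 345×12.6^(2/3) = 1868 K.
Isochoric: P₃ = P₂(T₃/T₂) = 56.01 × (345/1868) = 10.34 bar.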